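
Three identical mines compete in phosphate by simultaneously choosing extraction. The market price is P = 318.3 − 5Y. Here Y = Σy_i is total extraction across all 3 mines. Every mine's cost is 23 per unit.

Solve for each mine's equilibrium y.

A representative mine's profit is π_i = y_i(318.3 − 5Y) − 23y_i, with Y = y_i + Σ_{j≠i} y_j.
First-order condition: 295.3 − 10y_i − 5Σ_{j≠i} y_j = 0.
With identical mines, set every y_j = y: then 295.3 − 10y − 10y = 0, i.e. y = 295.3/20 = 14.765.

14.765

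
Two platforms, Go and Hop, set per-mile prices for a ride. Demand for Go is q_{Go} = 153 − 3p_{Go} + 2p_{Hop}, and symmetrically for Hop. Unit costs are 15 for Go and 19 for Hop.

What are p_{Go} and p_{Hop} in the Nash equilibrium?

50.25, 51.75

Go's profit: π = (p_{Go} − 15)(153 − 3p_{Go} + 2p_{Hop}).
∂π/∂p_{Go} = 198 − 6p_{Go} + 2p_{Hop} = 0 ⇒ p_{Go} = 33 + (1/3)p_{Hop}.
Similarly p_{Hop} = 35 + (1/3)p_{Go}.
Plugging p_{Hop} into Go's best response: p_{Go} = 33 + (1/3)(35 + (1/3)p_{Go}) ⇒ (8/9)p_{Go} = 134/3, so p_{Go} = 50.25.
Then p_{Hop} = 35 + (1/3)·50.25 = 51.75.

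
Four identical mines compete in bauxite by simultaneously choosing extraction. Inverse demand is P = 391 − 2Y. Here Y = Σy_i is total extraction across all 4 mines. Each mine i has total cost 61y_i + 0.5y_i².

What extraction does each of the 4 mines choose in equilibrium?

30

A representative mine's profit is π_i = y_i(391 − 2Y) − 61y_i − 0.5y_i², with Y = y_i + Σ_{j≠i} y_j.
First-order condition: 330 − 5y_i − 2Σ_{j≠i} y_j = 0.
With identical mines, set every y_j = y: then 330 − 5y − 6y = 0, i.e. y = 330/11 = 30.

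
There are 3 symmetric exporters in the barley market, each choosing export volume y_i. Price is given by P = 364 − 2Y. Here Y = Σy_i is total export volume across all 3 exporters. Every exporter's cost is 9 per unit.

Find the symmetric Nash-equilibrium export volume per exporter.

A representative exporter's profit is π_i = y_i(364 − 2Y) − 9y_i, with Y = y_i + Σ_{j≠i} y_j.
First-order condition: 355 − 4y_i − 2Σ_{j≠i} y_j = 0.
With identical exporters, set every y_j = y: then 355 − 4y − 4y = 0, i.e. y = 355/8 = 44.375.

44.375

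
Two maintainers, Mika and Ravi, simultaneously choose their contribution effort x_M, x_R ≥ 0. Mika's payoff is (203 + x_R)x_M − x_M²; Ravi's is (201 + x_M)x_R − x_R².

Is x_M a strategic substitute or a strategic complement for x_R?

Expanding Mika's payoff: 203x_M + x_Rx_M − x_M².
∂π/∂x_M = 203 + x_R − 2x_M = 0, so x_M = 101.5 + 0.5x_R.
The best-response slope dx_M/dx_R = 0.5 > 0: the reaction function is upward-sloping, so the choices are strategic complements.

strategic complements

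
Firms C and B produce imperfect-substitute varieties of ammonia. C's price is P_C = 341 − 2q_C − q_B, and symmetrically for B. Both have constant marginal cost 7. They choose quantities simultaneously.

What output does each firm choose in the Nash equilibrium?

Firm C's profit: π = q_C(341 − 2q_C − q_B) − 7q_C.
∂π/∂q_C = 334 − 4q_C − q_B = 0 ⇒ q_C = 83.5 − 0.25q_B.
By symmetry q_B = q_C; substituting into the reaction function, 1.25q_C = 83.5 and q_C = 66.8.

66.8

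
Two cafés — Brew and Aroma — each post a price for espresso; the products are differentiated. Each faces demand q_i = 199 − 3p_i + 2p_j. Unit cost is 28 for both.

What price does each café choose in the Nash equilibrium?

Brew's profit: π = (p_{Brew} − 28)(199 − 3p_{Brew} + 2p_{Aroma}).
∂π/∂p_{Brew} = 283 − 6p_{Brew} + 2p_{Aroma} = 0 ⇒ p_{Brew} = 283/6 + (1/3)p_{Aroma}.
By symmetry p_{Aroma} = p_{Brew}; substituting into the reaction function, (2/3)p_{Brew} = 283/6 and p_{Brew} = 70.75.

70.75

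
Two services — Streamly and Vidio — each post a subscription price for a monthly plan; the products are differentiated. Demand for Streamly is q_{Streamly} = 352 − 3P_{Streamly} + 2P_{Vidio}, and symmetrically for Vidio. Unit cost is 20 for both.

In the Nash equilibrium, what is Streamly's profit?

20667

Streamly's profit: π = (P_{Streamly} − 20)(352 − 3P_{Streamly} + 2P_{Vidio}).
∂π/∂P_{Streamly} = 412 − 6P_{Streamly} + 2P_{Vidio} = 0 ⇒ P_{Streamly} = 206/3 + (1/3)P_{Vidio}.
The game is symmetric, so in equilibrium P_{Vidio} = P_{Streamly}: the reaction function gives (2/3)P_{Streamly} = 206/3, hence P_{Streamly} = 103.
q_{Streamly} = 352 − 3·103 + 2·103 = 249.
Profit = (103 − 20)·249 = 20667.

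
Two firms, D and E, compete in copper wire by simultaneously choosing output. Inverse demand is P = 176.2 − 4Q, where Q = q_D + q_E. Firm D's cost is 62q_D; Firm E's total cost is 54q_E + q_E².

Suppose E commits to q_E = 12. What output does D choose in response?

8.275

Firm D's profit: π = q_D(176.2 − 4(q_D + q_E)) − 62q_D.
∂π/∂q_D = 114.2 − 8q_D − 4q_E = 0, so q_D = 14.275 − 0.5q_E.
At q_E = 12: q_D = 14.275 − 0.5·12 = 8.275.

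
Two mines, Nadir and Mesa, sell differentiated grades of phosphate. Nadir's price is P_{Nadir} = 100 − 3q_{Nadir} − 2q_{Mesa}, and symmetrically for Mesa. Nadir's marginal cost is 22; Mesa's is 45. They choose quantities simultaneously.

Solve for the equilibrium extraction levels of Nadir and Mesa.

11.1875, 5.4375

Mine Nadir's profit: π = q_{Nadir}(100 − 3q_{Nadir} − 2q_{Mesa}) − 22q_{Nadir}.
∂π/∂q_{Nadir} = 78 − 6q_{Nadir} − 2q_{Mesa} = 0 ⇒ q_{Nadir} = 13 − (1/3)q_{Mesa}.
Similarly q_{Mesa} = 55/6 − (1/3)q_{Nadir}.
Solving the two reaction functions simultaneously: (1 − (−1/3)(−1/3))q_{Nadir} = 13 − (1/3)·(55/6), so (8/9)q_{Nadir} = 179/18 and q_{Nadir} = 11.1875.
Then q_{Mesa} = 55/6 − (1/3)·11.1875 = 5.4375.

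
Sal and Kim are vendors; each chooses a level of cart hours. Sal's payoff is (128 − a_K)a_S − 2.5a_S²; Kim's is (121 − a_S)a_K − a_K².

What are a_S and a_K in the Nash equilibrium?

15, 53

Expanding Sal's payoff: 128a_S − a_Ka_S − 2.5a_S².
∂π/∂a_S = 128 − a_K − 5a_S = 0, so a_S = 25.6 − 0.2a_K.
Likewise for Kim: a_K = 60.5 − 0.5a_S.
Plugging a_K into Sal's best response: a_S = 25.6 − 0.2(60.5 − 0.5a_S) ⇒ 0.9a_S = 13.5, so a_S = 15.
Then a_K = 60.5 − 0.5·15 = 53.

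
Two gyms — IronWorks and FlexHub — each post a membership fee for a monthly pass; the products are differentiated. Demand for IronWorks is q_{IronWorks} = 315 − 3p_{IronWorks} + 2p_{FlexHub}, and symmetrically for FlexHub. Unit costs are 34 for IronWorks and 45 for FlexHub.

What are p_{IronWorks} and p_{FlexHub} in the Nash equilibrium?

IronWorks's profit: π = (p_{IronWorks} − 34)(315 − 3p_{IronWorks} + 2p_{FlexHub}).
∂π/∂p_{IronWorks} = 417 − 6p_{IronWorks} + 2p_{FlexHub} = 0 ⇒ p_{IronWorks} = 69.5 + (1/3)p_{FlexHub}.
Similarly p_{FlexHub} = 75 + (1/3)p_{IronWorks}.
Plugging p_{FlexHub} into IronWorks's best response: p_{IronWorks} = 69.5 + (1/3)(75 + (1/3)p_{IronWorks}) ⇒ (8/9)p_{IronWorks} = 94.5, so p_{IronWorks} = 106.3125.
Then p_{FlexHub} = 75 + (1/3)·106.3125 = 110.4375.

106.3125, 110.4375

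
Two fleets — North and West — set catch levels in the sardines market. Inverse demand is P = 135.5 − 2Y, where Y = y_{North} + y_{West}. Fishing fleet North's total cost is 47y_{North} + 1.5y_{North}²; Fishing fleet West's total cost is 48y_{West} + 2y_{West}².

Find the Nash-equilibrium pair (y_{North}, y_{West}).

Fishing fleet North's profit: π = y_{North}(135.5 − 2(y_{North} + y_{West})) − 47y_{North} − 1.5y_{North}².
∂π/∂y_{North} = 88.5 − 7y_{North} − 2y_{West} = 0, so y_{North} = 177/14 − (2/7)y_{West}.
For West: ∂π/∂y_{West} = 87.5 − 8y_{West} − 2y_{North} = 0 ⇒ y_{West} = 10.9375 − 0.25y_{North}.
Substituting the second reaction function into the first: y_{North} = 177/14 − (2/7)(10.9375 − 0.25y_{North}), which gives (13/14)y_{North} = 533/56 ⇒ y_{North} = 10.25.
Then y_{West} = 10.9375 − 0.25·10.25 = 8.375.

10.25, 8.375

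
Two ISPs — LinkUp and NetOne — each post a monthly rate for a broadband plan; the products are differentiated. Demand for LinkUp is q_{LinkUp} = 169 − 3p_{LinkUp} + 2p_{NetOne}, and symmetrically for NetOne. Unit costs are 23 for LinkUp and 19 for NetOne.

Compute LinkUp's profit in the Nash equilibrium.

LinkUp's profit: π = (p_{LinkUp} − 23)(169 − 3p_{LinkUp} + 2p_{NetOne}).
∂π/∂p_{LinkUp} = 238 − 6p_{LinkUp} + 2p_{NetOne} = 0 ⇒ p_{LinkUp} = 119/3 + (1/3)p_{NetOne}.
Similarly p_{NetOne} = 113/3 + (1/3)p_{LinkUp}.
Solving the two reaction functions simultaneously: (1 − (1/3)(1/3))p_{LinkUp} = 119/3 + (1/3)·(113/3), so (8/9)p_{LinkUp} = 470/9 and p_{LinkUp} = 58.75.
Then p_{NetOne} = 113/3 + (1/3)·58.75 = 57.25.
q_{LinkUp} = 169 − 3·58.75 + 2·57.25 = 107.25.
Profit = (58.75 − 23)·107.25 = 3834.1875.

3834.1875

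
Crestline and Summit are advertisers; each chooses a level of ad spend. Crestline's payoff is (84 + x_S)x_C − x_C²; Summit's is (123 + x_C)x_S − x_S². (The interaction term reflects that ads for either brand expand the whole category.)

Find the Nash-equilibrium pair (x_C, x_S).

Expanding Crestline's payoff: 84x_C + x_Sx_C − x_C².
∂π/∂x_C = 84 + x_S − 2x_C = 0, so x_C = 42 + 0.5x_S.
Likewise for Summit: x_S = 61.5 + 0.5x_C.
Solving the two reaction functions simultaneously: (1 − (0.5)(0.5))x_C = 42 + 0.5·61.5, so 0.75x_C = 72.75 and x_C = 97.
Then x_S = 61.5 + 0.5·97 = 110.

97, 110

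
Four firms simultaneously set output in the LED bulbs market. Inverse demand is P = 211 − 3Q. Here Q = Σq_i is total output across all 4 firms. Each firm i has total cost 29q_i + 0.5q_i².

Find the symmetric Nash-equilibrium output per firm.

A representative firm's profit is π_i = q_i(211 − 3Q) − 29q_i − 0.5q_i², with Q = q_i + Σ_{j≠i} q_j.
First-order condition: 182 − 7q_i − 3Σ_{j≠i} q_j = 0.
With identical firms, set every q_j = q: then 182 − 7q − 9q = 0, i.e. q = 182/16 = 11.375.

11.375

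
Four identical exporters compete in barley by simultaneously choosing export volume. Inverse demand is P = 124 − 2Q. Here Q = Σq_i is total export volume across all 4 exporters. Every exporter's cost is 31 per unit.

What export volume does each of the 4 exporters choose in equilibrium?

A representative exporter's profit is π_i = q_i(124 − 2Q) − 31q_i, with Q = q_i + Σ_{j≠i} q_j.
First-order condition: 93 − 4q_i − 2Σ_{j≠i} q_j = 0.
With identical exporters, set every q_j = q: then 93 − 4q − 6q = 0, i.e. q = 93/10 = 9.3.

9.3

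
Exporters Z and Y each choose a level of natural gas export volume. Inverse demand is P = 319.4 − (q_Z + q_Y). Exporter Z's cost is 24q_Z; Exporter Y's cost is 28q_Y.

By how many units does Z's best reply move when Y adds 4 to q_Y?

-2

Exporter Z's profit: π = q_Z(319.4 − (q_Z + q_Y)) − 24q_Z.
∂π/∂q_Z = 295.4 − 2q_Z − q_Y = 0, so q_Z = 147.7 − 0.5q_Y.
The reaction-function slope is −0.5, so a 4-unit rise in q_Y moves q_Z by −0.5 × 4 = −2. Z's best response falls — the actions are strategic substitutes.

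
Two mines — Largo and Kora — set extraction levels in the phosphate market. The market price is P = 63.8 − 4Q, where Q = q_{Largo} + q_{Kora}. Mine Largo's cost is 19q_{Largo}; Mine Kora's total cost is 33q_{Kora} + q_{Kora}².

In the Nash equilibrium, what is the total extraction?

6.125

Mine Largo's profit: π = q_{Largo}(63.8 − 4(q_{Largo} + q_{Kora})) − 19q_{Largo}.
∂π/∂q_{Largo} = 44.8 − 8q_{Largo} − 4q_{Kora} = 0, so q_{Largo} = 5.6 − 0.5q_{Kora}.
For Kora: ∂π/∂q_{Kora} = 30.8 − 10q_{Kora} − 4q_{Largo} = 0 ⇒ q_{Kora} = 3.08 − 0.4q_{Largo}.
Solving the two reaction functions simultaneously: (1 − (−0.5)(−0.4))q_{Largo} = 5.6 − 0.5·3.08, so 0.8q_{Largo} = 4.06 and q_{Largo} = 5.075.
Then q_{Kora} = 3.08 − 0.4·5.075 = 1.05.
Total extraction: 5.075 + 1.05 = 6.125.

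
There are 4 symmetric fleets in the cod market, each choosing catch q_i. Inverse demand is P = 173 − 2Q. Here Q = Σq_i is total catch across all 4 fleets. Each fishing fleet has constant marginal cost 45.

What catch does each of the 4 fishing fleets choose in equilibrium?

A representative fishing fleet's profit is π_i = q_i(173 − 2Q) − 45q_i, with Q = q_i + Σ_{j≠i} q_j.
First-order condition: 128 − 4q_i − 2Σ_{j≠i} q_j = 0.
With identical fishing fleets, set every q_j = q: then 128 − 4q − 6q = 0, i.e. q = 128/10 = 12.8.

12.8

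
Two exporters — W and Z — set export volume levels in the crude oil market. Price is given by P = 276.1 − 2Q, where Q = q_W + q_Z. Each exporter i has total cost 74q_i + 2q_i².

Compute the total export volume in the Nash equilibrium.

40.42

Exporter W's profit: π = q_W(276.1 − 2(q_W + q_Z)) − 74q_W − 2q_W².
∂π/∂q_W = 202.1 − 8q_W − 2q_Z = 0, so q_W = 25.2625 − 0.25q_Z.
Setting q_W = q_Z in the reaction function: q_W = 25.2625 − 0.25q_W, so q_W = 25.2625 / 1.25 = 20.21.
Total export volume: 20.21 + 20.21 = 40.42.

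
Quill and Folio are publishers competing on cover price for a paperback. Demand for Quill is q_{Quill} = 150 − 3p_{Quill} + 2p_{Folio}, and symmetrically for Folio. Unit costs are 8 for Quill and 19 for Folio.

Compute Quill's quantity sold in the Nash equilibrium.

112.6875

Quill's profit: π = (p_{Quill} − 8)(150 − 3p_{Quill} + 2p_{Folio}).
∂π/∂p_{Quill} = 174 − 6p_{Quill} + 2p_{Folio} = 0 ⇒ p_{Quill} = 29 + (1/3)p_{Folio}.
Similarly p_{Folio} = 34.5 + (1/3)p_{Quill}.
Plugging p_{Folio} into Quill's best response: p_{Quill} = 29 + (1/3)(34.5 + (1/3)p_{Quill}) ⇒ (8/9)p_{Quill} = 40.5, so p_{Quill} = 45.5625.
Then p_{Folio} = 34.5 + (1/3)·45.5625 = 49.6875.
q_{Quill} = 150 − 3·45.5625 + 2·49.6875 = 112.6875.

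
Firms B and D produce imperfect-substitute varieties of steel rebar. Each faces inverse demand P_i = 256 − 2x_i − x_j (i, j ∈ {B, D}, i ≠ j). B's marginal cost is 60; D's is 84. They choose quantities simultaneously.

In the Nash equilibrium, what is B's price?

Firm B's profit: π = x_B(256 − 2x_B − x_D) − 60x_B.
∂π/∂x_B = 196 − 4x_B − x_D = 0 ⇒ x_B = 49 − 0.25x_D.
Similarly x_D = 43 − 0.25x_B.
Plugging x_D into B's best response: x_B = 49 − 0.25(43 − 0.25x_B) ⇒ 0.9375x_B = 38.25, so x_B = 40.8.
Then x_D = 43 − 0.25·40.8 = 32.8.
P_B = 256 − 2·40.8 − 32.8 = 141.6.

141.6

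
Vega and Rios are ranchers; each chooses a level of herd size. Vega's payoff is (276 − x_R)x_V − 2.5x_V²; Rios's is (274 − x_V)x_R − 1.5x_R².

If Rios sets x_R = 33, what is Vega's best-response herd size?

48.6

Expanding Vega's payoff: 276x_V − x_Rx_V − 2.5x_V².
∂π/∂x_V = 276 − x_R − 5x_V = 0, so x_V = 55.2 − 0.2x_R.
At x_R = 33: x_V = 55.2 − 0.2·33 = 48.6.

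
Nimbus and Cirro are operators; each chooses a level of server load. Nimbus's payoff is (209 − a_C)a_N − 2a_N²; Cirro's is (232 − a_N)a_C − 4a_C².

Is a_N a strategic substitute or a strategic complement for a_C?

Expanding Nimbus's payoff: 209a_N − a_Ca_N − 2a_N².
∂π/∂a_N = 209 − a_C − 4a_N = 0, so a_N = 52.25 − 0.25a_C.
The best-response slope da_N/da_C = −0.25 < 0: the reaction function is downward-sloping, so the choices are strategic substitutes.

strategic substitutes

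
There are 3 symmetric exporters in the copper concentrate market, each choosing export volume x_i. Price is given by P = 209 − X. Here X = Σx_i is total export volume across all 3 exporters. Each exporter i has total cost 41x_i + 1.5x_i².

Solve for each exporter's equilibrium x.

24

A representative exporter's profit is π_i = x_i(209 − X) − 41x_i − 1.5x_i², with X = x_i + Σ_{j≠i} x_j.
First-order condition: 168 − 5x_i − Σ_{j≠i} x_j = 0.
With identical exporters, set every x_j = x: then 168 − 5x − 2x = 0, i.e. x = 168/7 = 24.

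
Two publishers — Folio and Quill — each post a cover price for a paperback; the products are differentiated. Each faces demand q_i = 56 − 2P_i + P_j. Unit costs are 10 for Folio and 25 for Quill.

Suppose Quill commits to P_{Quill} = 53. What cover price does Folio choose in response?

Folio's profit: π = (P_{Folio} − 10)(56 − 2P_{Folio} + P_{Quill}).
∂π/∂P_{Folio} = 76 − 4P_{Folio} + P_{Quill} = 0 ⇒ P_{Folio} = 19 + 0.25P_{Quill}.
At P_{Quill} = 53: P_{Folio} = 19 + 0.25·53 = 32.25.

32.25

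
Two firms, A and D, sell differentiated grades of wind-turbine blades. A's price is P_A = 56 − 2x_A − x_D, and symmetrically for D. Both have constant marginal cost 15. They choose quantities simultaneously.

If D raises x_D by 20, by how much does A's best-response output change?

Firm A's profit: π = x_A(56 − 2x_A − x_D) − 15x_A.
∂π/∂x_A = 41 − 4x_A − x_D = 0 ⇒ x_A = 10.25 − 0.25x_D.
The reaction-function slope is −0.25, so a 20-unit rise in x_D moves x_A by −0.25 × 20 = −5. A's best response falls — the actions are strategic substitutes.

-5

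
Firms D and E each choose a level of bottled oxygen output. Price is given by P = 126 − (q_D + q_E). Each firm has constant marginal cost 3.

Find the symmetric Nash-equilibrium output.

41

Firm D's profit: π = q_D(126 − (q_D + q_E)) − 3q_D.
∂π/∂q_D = 123 − 2q_D − q_E = 0, so q_D = 61.5 − 0.5q_E.
By symmetry q_E = q_D; substituting into the reaction function, 1.5q_D = 61.5 and q_D = 41.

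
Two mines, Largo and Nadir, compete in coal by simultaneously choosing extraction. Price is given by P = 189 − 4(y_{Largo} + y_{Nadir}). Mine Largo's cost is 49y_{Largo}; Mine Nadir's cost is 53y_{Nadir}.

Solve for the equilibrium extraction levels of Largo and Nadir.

12, 11

Mine Largo's profit: π = y_{Largo}(189 − 4(y_{Largo} + y_{Nadir})) − 49y_{Largo}.
∂π/∂y_{Largo} = 140 − 8y_{Largo} − 4y_{Nadir} = 0, so y_{Largo} = 17.5 − 0.5y_{Nadir}.
By the same steps for Nadir: y_{Nadir} = 17 − 0.5y_{Largo}.
Plugging y_{Nadir} into Largo's best response: y_{Largo} = 17.5 − 0.5(17 − 0.5y_{Largo}) ⇒ 0.75y_{Largo} = 9, so y_{Largo} = 12.
Then y_{Nadir} = 17 − 0.5·12 = 11.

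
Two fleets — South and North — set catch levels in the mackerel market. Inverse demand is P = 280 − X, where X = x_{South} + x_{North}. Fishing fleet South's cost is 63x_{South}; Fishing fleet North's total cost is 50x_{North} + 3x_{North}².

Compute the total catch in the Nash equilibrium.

116.6

Fishing fleet South's profit: π = x_{South}(280 − (x_{South} + x_{North})) − 63x_{South}.
∂π/∂x_{South} = 217 − 2x_{South} − x_{North} = 0, so x_{South} = 108.5 − 0.5x_{North}.
For North: ∂π/∂x_{North} = 230 − 8x_{North} − x_{South} = 0 ⇒ x_{North} = 28.75 − 0.125x_{South}.
Plugging x_{North} into South's best response: x_{South} = 108.5 − 0.5(28.75 − 0.125x_{South}) ⇒ 0.9375x_{South} = 94.125, so x_{South} = 100.4.
Then x_{North} = 28.75 − 0.125·100.4 = 16.2.
Total catch: 100.4 + 16.2 = 116.6.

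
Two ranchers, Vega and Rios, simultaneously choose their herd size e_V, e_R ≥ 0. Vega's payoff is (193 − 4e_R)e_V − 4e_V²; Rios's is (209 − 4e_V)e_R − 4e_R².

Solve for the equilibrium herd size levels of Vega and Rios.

Expanding Vega's payoff: 193e_V − 4e_Re_V − 4e_V².
∂π/∂e_V = 193 − 4e_R − 8e_V = 0, so e_V = 24.125 − 0.5e_R.
Likewise for Rios: e_R = 26.125 − 0.5e_V.
Solving the two reaction functions simultaneously: (1 − (−0.5)(−0.5))e_V = 24.125 − 0.5·26.125, so 0.75e_V = 11.0625 and e_V = 14.75.
Then e_R = 26.125 − 0.5·14.75 = 18.75.

14.75, 18.75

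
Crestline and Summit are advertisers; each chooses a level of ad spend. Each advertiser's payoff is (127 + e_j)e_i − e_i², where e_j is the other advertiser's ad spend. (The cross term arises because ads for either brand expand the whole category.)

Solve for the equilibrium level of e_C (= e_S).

Crestline's payoff is (127 + e_S)e_C − e_C².
∂π/∂e_C = 127 + e_S − 2e_C = 0, so e_C = 63.5 + 0.5e_S.
By symmetry e_S = e_C; substituting into the reaction function, 0.5e_C = 63.5 and e_C = 127.

127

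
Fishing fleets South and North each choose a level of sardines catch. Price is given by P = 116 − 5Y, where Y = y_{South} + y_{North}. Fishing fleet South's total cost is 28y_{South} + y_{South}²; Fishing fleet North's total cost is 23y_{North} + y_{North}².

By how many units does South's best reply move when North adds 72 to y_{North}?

Fishing fleet South's profit: π = y_{South}(116 − 5(y_{South} + y_{North})) − 28y_{South} − y_{South}².
∂π/∂y_{South} = 88 − 12y_{South} − 5y_{North} = 0, so y_{South} = 22/3 − (5/12)y_{North}.
The reaction-function slope is −5/12, so a 72-unit rise in y_{North} moves y_{South} by −5/12 × 72 = −30. South's best response falls — the actions are strategic substitutes.

-30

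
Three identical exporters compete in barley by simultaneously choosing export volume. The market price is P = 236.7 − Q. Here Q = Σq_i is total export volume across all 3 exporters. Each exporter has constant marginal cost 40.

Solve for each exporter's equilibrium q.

49.175

A representative exporter's profit is π_i = q_i(236.7 − Q) − 40q_i, with Q = q_i + Σ_{j≠i} q_j.
First-order condition: 196.7 − 2q_i − Σ_{j≠i} q_j = 0.
Imposing symmetry (q_j = q for all j) turns Σ_{j≠i} q_j into 2q, so 196.7 = 4q and q = 49.175.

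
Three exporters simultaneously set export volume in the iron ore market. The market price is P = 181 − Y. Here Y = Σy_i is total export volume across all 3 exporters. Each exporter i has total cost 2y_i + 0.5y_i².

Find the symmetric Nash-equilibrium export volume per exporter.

35.8

A representative exporter's profit is π_i = y_i(181 − Y) − 2y_i − 0.5y_i², with Y = y_i + Σ_{j≠i} y_j.
First-order condition: 179 − 3y_i − Σ_{j≠i} y_j = 0.
In a symmetric equilibrium every exporter chooses the same y, so Σ_{j≠i} y_j = 2y. The condition becomes 179 − 5y = 0, giving y = 179/5 = 35.8.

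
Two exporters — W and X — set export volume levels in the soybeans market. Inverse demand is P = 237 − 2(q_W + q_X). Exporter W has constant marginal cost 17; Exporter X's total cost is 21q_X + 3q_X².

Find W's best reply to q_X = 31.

39.5

Exporter W's profit: π = q_W(237 − 2(q_W + q_X)) − 17q_W.
∂π/∂q_W = 220 − 4q_W − 2q_X = 0, so q_W = 55 − 0.5q_X.
At q_X = 31: q_W = 55 − 0.5·31 = 39.5.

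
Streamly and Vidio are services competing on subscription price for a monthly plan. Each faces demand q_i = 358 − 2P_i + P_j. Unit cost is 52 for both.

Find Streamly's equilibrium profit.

Streamly's profit: π = (P_{Streamly} − 52)(358 − 2P_{Streamly} + P_{Vidio}).
∂π/∂P_{Streamly} = 462 − 4P_{Streamly} + P_{Vidio} = 0 ⇒ P_{Streamly} = 115.5 + 0.25P_{Vidio}.
Setting P_{Streamly} = P_{Vidio} in the reaction function: P_{Streamly} = 115.5 + 0.25P_{Streamly}, so P_{Streamly} = 115.5 / 0.75 = 154.
q_{Streamly} = 358 − 2·154 + 154 = 204.
Profit = (154 − 52)·204 = 20808.

20808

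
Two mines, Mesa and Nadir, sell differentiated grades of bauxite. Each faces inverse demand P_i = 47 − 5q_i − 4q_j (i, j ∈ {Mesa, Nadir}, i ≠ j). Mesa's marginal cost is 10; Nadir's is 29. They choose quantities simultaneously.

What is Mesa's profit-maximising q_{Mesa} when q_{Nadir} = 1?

3.3

Mine Mesa's profit: π = q_{Mesa}(47 − 5q_{Mesa} − 4q_{Nadir}) − 10q_{Mesa}.
∂π/∂q_{Mesa} = 37 − 10q_{Mesa} − 4q_{Nadir} = 0 ⇒ q_{Mesa} = 3.7 − 0.4q_{Nadir}.
At q_{Nadir} = 1: q_{Mesa} = 3.7 − 0.4·1 = 3.3.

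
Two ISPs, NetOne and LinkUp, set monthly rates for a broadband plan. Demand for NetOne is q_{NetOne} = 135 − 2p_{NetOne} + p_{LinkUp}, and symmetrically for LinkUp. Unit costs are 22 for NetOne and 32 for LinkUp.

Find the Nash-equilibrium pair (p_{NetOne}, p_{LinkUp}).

NetOne's profit: π = (p_{NetOne} − 22)(135 − 2p_{NetOne} + p_{LinkUp}).
∂π/∂p_{NetOne} = 179 − 4p_{NetOne} + p_{LinkUp} = 0 ⇒ p_{NetOne} = 44.75 + 0.25p_{LinkUp}.
Similarly p_{LinkUp} = 49.75 + 0.25p_{NetOne}.
Substituting the second reaction function into the first: p_{NetOne} = 44.75 + 0.25(49.75 + 0.25p_{NetOne}), which gives 0.9375p_{NetOne} = 57.1875 ⇒ p_{NetOne} = 61.
Then p_{LinkUp} = 49.75 + 0.25·61 = 65.

61, 65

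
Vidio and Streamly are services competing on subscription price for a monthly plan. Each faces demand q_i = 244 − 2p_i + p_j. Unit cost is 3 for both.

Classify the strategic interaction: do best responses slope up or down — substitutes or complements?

strategic complements

Vidio's profit: π = (p_{Vidio} − 3)(244 − 2p_{Vidio} + p_{Streamly}).
∂π/∂p_{Vidio} = 250 − 4p_{Vidio} + p_{Streamly} = 0 ⇒ p_{Vidio} = 62.5 + 0.25p_{Streamly}.
The best-response slope dp_{Vidio}/dp_{Streamly} = 0.25 > 0: the reaction function is upward-sloping, so the choices are strategic complements.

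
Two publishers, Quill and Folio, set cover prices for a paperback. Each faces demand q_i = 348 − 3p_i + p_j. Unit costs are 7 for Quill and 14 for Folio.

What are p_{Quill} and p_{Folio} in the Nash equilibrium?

74.4, 77.4

Quill's profit: π = (p_{Quill} − 7)(348 − 3p_{Quill} + p_{Folio}).
∂π/∂p_{Quill} = 369 − 6p_{Quill} + p_{Folio} = 0 ⇒ p_{Quill} = 61.5 + (1/6)p_{Folio}.
Similarly p_{Folio} = 65 + (1/6)p_{Quill}.
Substituting the second reaction function into the first: p_{Quill} = 61.5 + (1/6)(65 + (1/6)p_{Quill}), which gives (35/36)p_{Quill} = 217/3 ⇒ p_{Quill} = 74.4.
Then p_{Folio} = 65 + (1/6)·74.4 = 77.4.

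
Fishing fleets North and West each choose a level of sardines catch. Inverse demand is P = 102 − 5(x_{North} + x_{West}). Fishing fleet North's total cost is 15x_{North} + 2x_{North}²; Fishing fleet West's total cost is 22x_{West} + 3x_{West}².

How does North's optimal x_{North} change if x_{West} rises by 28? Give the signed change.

-10

Fishing fleet North's profit: π = x_{North}(102 − 5(x_{North} + x_{West})) − 15x_{North} − 2x_{North}².
∂π/∂x_{North} = 87 − 14x_{North} − 5x_{West} = 0, so x_{North} = 87/14 − (5/14)x_{West}.
The reaction-function slope is −5/14, so a 28-unit rise in x_{West} moves x_{North} by −5/14 × 28 = −10. North's best response falls — the actions are strategic substitutes.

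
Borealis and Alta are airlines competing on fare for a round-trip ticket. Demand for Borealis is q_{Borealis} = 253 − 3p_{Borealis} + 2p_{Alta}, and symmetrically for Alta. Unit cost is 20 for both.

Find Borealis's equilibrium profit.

Borealis's profit: π = (p_{Borealis} − 20)(253 − 3p_{Borealis} + 2p_{Alta}).
∂π/∂p_{Borealis} = 313 − 6p_{Borealis} + 2p_{Alta} = 0 ⇒ p_{Borealis} = 313/6 + (1/3)p_{Alta}.
By symmetry p_{Alta} = p_{Borealis}; substituting into the reaction function, (2/3)p_{Borealis} = 313/6 and p_{Borealis} = 78.25.
q_{Borealis} = 253 − 3·78.25 + 2·78.25 = 174.75.
Profit = (78.25 − 20)·174.75 = 10179.1875.

10179.1875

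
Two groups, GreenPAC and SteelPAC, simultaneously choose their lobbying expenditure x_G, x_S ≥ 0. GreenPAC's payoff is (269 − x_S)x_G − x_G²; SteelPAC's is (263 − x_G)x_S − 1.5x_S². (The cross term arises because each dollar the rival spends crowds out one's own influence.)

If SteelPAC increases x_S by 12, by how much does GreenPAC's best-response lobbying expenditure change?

-6

Expanding GreenPAC's payoff: 269x_G − x_Sx_G − x_G².
∂π/∂x_G = 269 − x_S − 2x_G = 0, so x_G = 134.5 − 0.5x_S.
The reaction-function slope is −0.5, so a 12-unit rise in x_S moves x_G by −0.5 × 12 = −6. GreenPAC's best response falls — the actions are strategic substitutes.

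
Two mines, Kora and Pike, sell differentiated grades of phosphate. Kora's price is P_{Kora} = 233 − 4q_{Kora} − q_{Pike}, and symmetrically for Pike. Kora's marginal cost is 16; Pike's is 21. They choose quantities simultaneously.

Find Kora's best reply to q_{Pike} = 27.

Mine Kora's profit: π = q_{Kora}(233 − 4q_{Kora} − q_{Pike}) − 16q_{Kora}.
∂π/∂q_{Kora} = 217 − 8q_{Kora} − q_{Pike} = 0 ⇒ q_{Kora} = 27.125 − 0.125q_{Pike}.
At q_{Pike} = 27: q_{Kora} = 27.125 − 0.125·27 = 23.75.

23.75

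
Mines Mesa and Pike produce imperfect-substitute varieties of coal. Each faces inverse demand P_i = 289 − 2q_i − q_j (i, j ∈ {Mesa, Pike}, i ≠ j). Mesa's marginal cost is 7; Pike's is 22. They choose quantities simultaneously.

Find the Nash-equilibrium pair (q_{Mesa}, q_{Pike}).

Mine Mesa's profit: π = q_{Mesa}(289 − 2q_{Mesa} − q_{Pike}) − 7q_{Mesa}.
∂π/∂q_{Mesa} = 282 − 4q_{Mesa} − q_{Pike} = 0 ⇒ q_{Mesa} = 70.5 − 0.25q_{Pike}.
Similarly q_{Pike} = 66.75 − 0.25q_{Mesa}.
Substituting the second reaction function into the first: q_{Mesa} = 70.5 − 0.25(66.75 − 0.25q_{Mesa}), which gives 0.9375q_{Mesa} = 53.8125 ⇒ q_{Mesa} = 57.4.
Then q_{Pike} = 66.75 − 0.25·57.4 = 52.4.

57.4, 52.4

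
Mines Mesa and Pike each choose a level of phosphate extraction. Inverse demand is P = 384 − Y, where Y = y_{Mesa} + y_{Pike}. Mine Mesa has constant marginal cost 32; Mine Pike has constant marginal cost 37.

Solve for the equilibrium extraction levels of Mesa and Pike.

Mine Mesa's profit: π = y_{Mesa}(384 − (y_{Mesa} + y_{Pike})) − 32y_{Mesa}.
∂π/∂y_{Mesa} = 352 − 2y_{Mesa} − y_{Pike} = 0, so y_{Mesa} = 176 − 0.5y_{Pike}.
By the same steps for Pike: y_{Pike} = 173.5 − 0.5y_{Mesa}.
Solving the two reaction functions simultaneously: (1 − (−0.5)(−0.5))y_{Mesa} = 176 − 0.5·173.5, so 0.75y_{Mesa} = 89.25 and y_{Mesa} = 119.
Then y_{Pike} = 173.5 − 0.5·119 = 114.

119, 114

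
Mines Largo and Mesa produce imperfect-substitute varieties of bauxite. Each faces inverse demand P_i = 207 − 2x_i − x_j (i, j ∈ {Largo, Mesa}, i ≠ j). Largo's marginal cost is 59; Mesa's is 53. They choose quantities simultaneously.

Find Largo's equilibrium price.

Mine Largo's profit: π = x_{Largo}(207 − 2x_{Largo} − x_{Mesa}) − 59x_{Largo}.
∂π/∂x_{Largo} = 148 − 4x_{Largo} − x_{Mesa} = 0 ⇒ x_{Largo} = 37 − 0.25x_{Mesa}.
Similarly x_{Mesa} = 38.5 − 0.25x_{Largo}.
Substituting the second reaction function into the first: x_{Largo} = 37 − 0.25(38.5 − 0.25x_{Largo}), which gives 0.9375x_{Largo} = 27.375 ⇒ x_{Largo} = 29.2.
Then x_{Mesa} = 38.5 − 0.25·29.2 = 31.2.
P_{Largo} = 207 − 2·29.2 − 31.2 = 117.4.

117.4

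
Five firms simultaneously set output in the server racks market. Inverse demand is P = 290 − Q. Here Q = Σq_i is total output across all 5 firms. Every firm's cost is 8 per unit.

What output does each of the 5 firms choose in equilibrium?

47

A representative firm's profit is π_i = q_i(290 − Q) − 8q_i, with Q = q_i + Σ_{j≠i} q_j.
First-order condition: 282 − 2q_i − Σ_{j≠i} q_j = 0.
In a symmetric equilibrium every firm chooses the same q, so Σ_{j≠i} q_j = 4q. The condition becomes 282 − 6q = 0, giving q = 282/6 = 47.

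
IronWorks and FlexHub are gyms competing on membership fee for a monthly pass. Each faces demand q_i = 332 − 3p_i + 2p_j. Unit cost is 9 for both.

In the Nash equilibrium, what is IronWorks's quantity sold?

IronWorks's profit: π = (p_{IronWorks} − 9)(332 − 3p_{IronWorks} + 2p_{FlexHub}).
∂π/∂p_{IronWorks} = 359 − 6p_{IronWorks} + 2p_{FlexHub} = 0 ⇒ p_{IronWorks} = 359/6 + (1/3)p_{FlexHub}.
Setting p_{IronWorks} = p_{FlexHub} in the reaction function: p_{IronWorks} = 359/6 + (1/3)p_{IronWorks}, so p_{IronWorks} = (359/6) / (2/3) = 89.75.
q_{IronWorks} = 332 − 3·89.75 + 2·89.75 = 242.25.

242.25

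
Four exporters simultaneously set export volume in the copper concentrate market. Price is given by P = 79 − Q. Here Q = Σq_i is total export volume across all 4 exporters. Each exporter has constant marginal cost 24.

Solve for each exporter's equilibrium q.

11

A representative exporter's profit is π_i = q_i(79 − Q) − 24q_i, with Q = q_i + Σ_{j≠i} q_j.
First-order condition: 55 − 2q_i − Σ_{j≠i} q_j = 0.
Imposing symmetry (q_j = q for all j) turns Σ_{j≠i} q_j into 3q, so 55 = 5q and q = 11.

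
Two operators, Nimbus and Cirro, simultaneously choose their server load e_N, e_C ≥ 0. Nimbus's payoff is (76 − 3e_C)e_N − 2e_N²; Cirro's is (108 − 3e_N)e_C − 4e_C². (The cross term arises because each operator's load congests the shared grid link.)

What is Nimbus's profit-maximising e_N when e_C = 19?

Expanding Nimbus's payoff: 76e_N − 3e_Ce_N − 2e_N².
∂π/∂e_N = 76 − 3e_C − 4e_N = 0, so e_N = 19 − 0.75e_C.
At e_C = 19: e_N = 19 − 0.75·19 = 4.75.

4.75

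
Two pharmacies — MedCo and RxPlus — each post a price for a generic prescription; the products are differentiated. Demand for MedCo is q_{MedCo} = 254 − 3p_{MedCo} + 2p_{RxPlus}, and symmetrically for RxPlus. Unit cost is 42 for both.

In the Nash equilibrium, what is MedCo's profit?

8427

MedCo's profit: π = (p_{MedCo} − 42)(254 − 3p_{MedCo} + 2p_{RxPlus}).
∂π/∂p_{MedCo} = 380 − 6p_{MedCo} + 2p_{RxPlus} = 0 ⇒ p_{MedCo} = 190/3 + (1/3)p_{RxPlus}.
The game is symmetric, so in equilibrium p_{RxPlus} = p_{MedCo}: the reaction function gives (2/3)p_{MedCo} = 190/3, hence p_{MedCo} = 95.
q_{MedCo} = 254 − 3·95 + 2·95 = 159.
Profit = (95 − 42)·159 = 8427.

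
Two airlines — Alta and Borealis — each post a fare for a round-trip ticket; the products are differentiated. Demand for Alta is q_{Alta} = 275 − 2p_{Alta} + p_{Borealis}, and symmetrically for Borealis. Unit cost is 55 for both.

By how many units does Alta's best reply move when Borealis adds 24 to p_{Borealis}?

6

Alta's profit: π = (p_{Alta} − 55)(275 − 2p_{Alta} + p_{Borealis}).
∂π/∂p_{Alta} = 385 − 4p_{Alta} + p_{Borealis} = 0 ⇒ p_{Alta} = 96.25 + 0.25p_{Borealis}.
The reaction-function slope is 0.25, so a 24-unit rise in p_{Borealis} moves p_{Alta} by 0.25 × 24 = 6. Alta's best response rises — the actions are strategic complements.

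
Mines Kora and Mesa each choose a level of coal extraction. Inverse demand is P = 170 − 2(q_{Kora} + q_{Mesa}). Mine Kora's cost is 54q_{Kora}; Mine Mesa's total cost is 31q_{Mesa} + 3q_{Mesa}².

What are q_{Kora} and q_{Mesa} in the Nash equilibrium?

Mine Kora's profit: π = q_{Kora}(170 − 2(q_{Kora} + q_{Mesa})) − 54q_{Kora}.
∂π/∂q_{Kora} = 116 − 4q_{Kora} − 2q_{Mesa} = 0, so q_{Kora} = 29 − 0.5q_{Mesa}.
For Mesa: ∂π/∂q_{Mesa} = 139 − 10q_{Mesa} − 2q_{Kora} = 0 ⇒ q_{Mesa} = 13.9 − 0.2q_{Kora}.
Solving the two reaction functions simultaneously: (1 − (−0.5)(−0.2))q_{Kora} = 29 − 0.5·13.9, so 0.9q_{Kora} = 22.05 and q_{Kora} = 24.5.
Then q_{Mesa} = 13.9 − 0.2·24.5 = 9.

24.5, 9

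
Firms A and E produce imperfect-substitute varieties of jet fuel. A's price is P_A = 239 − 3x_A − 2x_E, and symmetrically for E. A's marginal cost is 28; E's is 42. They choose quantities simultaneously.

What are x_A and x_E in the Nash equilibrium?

27.25, 23.75

Firm A's profit: π = x_A(239 − 3x_A − 2x_E) − 28x_A.
∂π/∂x_A = 211 − 6x_A − 2x_E = 0 ⇒ x_A = 211/6 − (1/3)x_E.
Similarly x_E = 197/6 − (1/3)x_A.
Solving the two reaction functions simultaneously: (1 − (−1/3)(−1/3))x_A = 211/6 − (1/3)·(197/6), so (8/9)x_A = 218/9 and x_A = 27.25.
Then x_E = 197/6 − (1/3)·27.25 = 23.75.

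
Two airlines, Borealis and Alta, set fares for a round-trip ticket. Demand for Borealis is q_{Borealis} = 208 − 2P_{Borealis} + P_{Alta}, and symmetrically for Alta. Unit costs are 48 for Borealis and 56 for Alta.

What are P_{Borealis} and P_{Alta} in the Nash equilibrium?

102.4, 105.6

Borealis's profit: π = (P_{Borealis} − 48)(208 − 2P_{Borealis} + P_{Alta}).
∂π/∂P_{Borealis} = 304 − 4P_{Borealis} + P_{Alta} = 0 ⇒ P_{Borealis} = 76 + 0.25P_{Alta}.
Similarly P_{Alta} = 80 + 0.25P_{Borealis}.
Substituting the second reaction function into the first: P_{Borealis} = 76 + 0.25(80 + 0.25P_{Borealis}), which gives 0.9375P_{Borealis} = 96 ⇒ P_{Borealis} = 102.4.
Then P_{Alta} = 80 + 0.25·102.4 = 105.6.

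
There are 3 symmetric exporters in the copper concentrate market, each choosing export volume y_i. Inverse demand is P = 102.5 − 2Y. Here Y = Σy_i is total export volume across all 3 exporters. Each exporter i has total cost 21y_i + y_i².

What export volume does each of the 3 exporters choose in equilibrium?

8.15

A representative exporter's profit is π_i = y_i(102.5 − 2Y) − 21y_i − y_i², with Y = y_i + Σ_{j≠i} y_j.
First-order condition: 81.5 − 6y_i − 2Σ_{j≠i} y_j = 0.
Imposing symmetry (y_j = y for all j) turns Σ_{j≠i} y_j into 2y, so 81.5 = 10y and y = 8.15.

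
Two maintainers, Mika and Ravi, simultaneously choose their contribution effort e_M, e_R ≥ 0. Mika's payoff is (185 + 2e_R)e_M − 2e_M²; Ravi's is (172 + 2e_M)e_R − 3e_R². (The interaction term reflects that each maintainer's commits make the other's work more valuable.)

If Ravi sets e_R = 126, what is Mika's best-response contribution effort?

Expanding Mika's payoff: 185e_M + 2e_Re_M − 2e_M².
∂π/∂e_M = 185 + 2e_R − 4e_M = 0, so e_M = 46.25 + 0.5e_R.
At e_R = 126: e_M = 46.25 + 0.5·126 = 109.25.

109.25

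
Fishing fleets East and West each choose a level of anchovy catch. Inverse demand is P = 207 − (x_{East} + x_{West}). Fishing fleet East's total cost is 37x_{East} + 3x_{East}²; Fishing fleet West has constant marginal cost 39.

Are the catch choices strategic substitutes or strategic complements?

strategic substitutes

Fishing fleet East's profit: π = x_{East}(207 − (x_{East} + x_{West})) − 37x_{East} − 3x_{East}².
∂π/∂x_{East} = 170 − 8x_{East} − x_{West} = 0, so x_{East} = 21.25 − 0.125x_{West}.
The best-response slope dx_{East}/dx_{West} = −0.125 < 0: the reaction function is downward-sloping, so the choices are strategic substitutes.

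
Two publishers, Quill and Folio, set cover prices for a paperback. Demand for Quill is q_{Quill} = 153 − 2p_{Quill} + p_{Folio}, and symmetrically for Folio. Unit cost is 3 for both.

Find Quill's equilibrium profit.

5000

Quill's profit: π = (p_{Quill} − 3)(153 − 2p_{Quill} + p_{Folio}).
∂π/∂p_{Quill} = 159 − 4p_{Quill} + p_{Folio} = 0 ⇒ p_{Quill} = 39.75 + 0.25p_{Folio}.
Setting p_{Quill} = p_{Folio} in the reaction function: p_{Quill} = 39.75 + 0.25p_{Quill}, so p_{Quill} = 39.75 / 0.75 = 53.
q_{Quill} = 153 − 2·53 + 53 = 100.
Profit = (53 − 3)·100 = 5000.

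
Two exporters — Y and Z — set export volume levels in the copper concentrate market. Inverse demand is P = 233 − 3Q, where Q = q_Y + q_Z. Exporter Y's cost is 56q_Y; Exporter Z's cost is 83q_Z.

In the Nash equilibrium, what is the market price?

Exporter Y's profit: π = q_Y(233 − 3(q_Y + q_Z)) − 56q_Y.
∂π/∂q_Y = 177 − 6q_Y − 3q_Z = 0, so q_Y = 29.5 − 0.5q_Z.
By the same steps for Z: q_Z = 25 − 0.5q_Y.
Plugging q_Z into Y's best response: q_Y = 29.5 − 0.5(25 − 0.5q_Y) ⇒ 0.75q_Y = 17, so q_Y = 68/3.
Then q_Z = 25 − 0.5·(68/3) = 41/3.
Equilibrium price: P = 233 − 3·(109/3) = 124.

124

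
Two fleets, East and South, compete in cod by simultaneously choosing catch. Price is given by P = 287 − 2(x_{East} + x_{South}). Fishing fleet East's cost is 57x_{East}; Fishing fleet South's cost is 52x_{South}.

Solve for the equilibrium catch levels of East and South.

37.5, 40

Fishing fleet East's profit: π = x_{East}(287 − 2(x_{East} + x_{South})) − 57x_{East}.
∂π/∂x_{East} = 230 − 4x_{East} − 2x_{South} = 0, so x_{East} = 57.5 − 0.5x_{South}.
By the same steps for South: x_{South} = 58.75 − 0.5x_{East}.
Substituting the second reaction function into the first: x_{East} = 57.5 − 0.5(58.75 − 0.5x_{East}), which gives 0.75x_{East} = 28.125 ⇒ x_{East} = 37.5.
Then x_{South} = 58.75 − 0.5·37.5 = 40.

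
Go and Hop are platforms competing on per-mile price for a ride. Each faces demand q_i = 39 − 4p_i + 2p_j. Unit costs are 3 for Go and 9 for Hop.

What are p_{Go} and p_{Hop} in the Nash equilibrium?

Go's profit: π = (p_{Go} − 3)(39 − 4p_{Go} + 2p_{Hop}).
∂π/∂p_{Go} = 51 − 8p_{Go} + 2p_{Hop} = 0 ⇒ p_{Go} = 6.375 + 0.25p_{Hop}.
Similarly p_{Hop} = 9.375 + 0.25p_{Go}.
Plugging p_{Hop} into Go's best response: p_{Go} = 6.375 + 0.25(9.375 + 0.25p_{Go}) ⇒ 0.9375p_{Go} = 279/32, so p_{Go} = 9.3.
Then p_{Hop} = 9.375 + 0.25·9.3 = 11.7.

9.3, 11.7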